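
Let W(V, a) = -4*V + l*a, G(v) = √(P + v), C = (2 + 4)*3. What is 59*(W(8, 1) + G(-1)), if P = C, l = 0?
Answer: -1888 + 59*√17 ≈ -1644.7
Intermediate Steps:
C = 18 (C = 6*3 = 18)
P = 18
G(v) = √(18 + v)
W(V, a) = -4*V (W(V, a) = -4*V + 0*a = -4*V + 0 = -4*V)
59*(W(8, 1) + G(-1)) = 59*(-4*8 + √(18 - 1)) = 59*(-32 + √17) = -1888 + 59*√17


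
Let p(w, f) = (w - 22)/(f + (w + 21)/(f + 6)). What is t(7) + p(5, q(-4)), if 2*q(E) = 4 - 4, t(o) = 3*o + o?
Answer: 313/13 ≈ 24.077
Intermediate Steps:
t(o) = 4*o
q(E) = 0 (q(E) = (4 - 4)/2 = (½)*0 = 0)
p(w, f) = (-22 + w)/(f + (21 + w)/(6 + f))
t(7) + p(5, q(-4)) = 4*7 + (-132 - 22*0 + 6*5 + 0*5)/(21 + 5 + 0² + 6*0) = 28 + (-132 + 0 + 30 + 0)/(21 + 5 + 0 + 0) = 28 - 102/26 = 28 + (1/26)*(-102) = 28 - 51/13 = 313/13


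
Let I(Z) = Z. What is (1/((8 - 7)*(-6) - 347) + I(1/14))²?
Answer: 114921/24423364 ≈ 0.0047054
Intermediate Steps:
(1/((8 - 7)*(-6) - 347) + I(1/14))² = (1/((8 - 7)*(-6) - 347) + 1/14)² = (1/(1*(-6) - 347) + 1*(1/14))² = (1/(-6 - 347) + 1/14)² = (1/(-353) + 1/14)² = (-1/353 + 1/14)² = (339/4942)² = 114921/24423364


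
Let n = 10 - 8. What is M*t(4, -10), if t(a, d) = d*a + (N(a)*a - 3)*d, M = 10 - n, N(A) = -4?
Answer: 1200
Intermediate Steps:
n = 2
M = 8 (M = 10 - 1*2 = 10 - 2 = 8)
t(a, d) = a*d + d*(-3 - 4*a) (t(a, d) = d*a + (-4*a - 3)*d = a*d + (-3 - 4*a)*d = a*d + d*(-3 - 4*a))
M*t(4, -10) = 8*(3*(-10)*(-1 - 1*4)) = 8*(3*(-10)*(-1 - 4)) = 8*(3*(-10)*(-5)) = 8*150 = 1200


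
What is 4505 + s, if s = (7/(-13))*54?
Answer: 58187/13 ≈ 4475.9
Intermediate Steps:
s = -378/13 (s = (7*(-1/13))*54 = -7/13*54 = -378/13 ≈ -29.077)
4505 + s = 4505 - 378/13 = 58187/13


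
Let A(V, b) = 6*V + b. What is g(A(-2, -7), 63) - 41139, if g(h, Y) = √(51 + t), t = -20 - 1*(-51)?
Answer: -41139 + √82 ≈ -41130.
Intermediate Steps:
A(V, b) = b + 6*V
t = 31 (t = -20 + 51 = 31)
g(h, Y) = √82 (g(h, Y) = √(51 + 31) = √82)
g(A(-2, -7), 63) - 41139 = √82 - 41139 = -41139 + √82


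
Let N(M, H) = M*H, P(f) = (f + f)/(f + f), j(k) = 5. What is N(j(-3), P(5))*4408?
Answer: 22040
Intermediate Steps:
P(f) = 1 (P(f) = (2*f)/((2*f)) = (2*f)*(1/(2*f)) = 1)
N(M, H) = H*M
N(j(-3), P(5))*4408 = (1*5)*4408 = 5*4408 = 22040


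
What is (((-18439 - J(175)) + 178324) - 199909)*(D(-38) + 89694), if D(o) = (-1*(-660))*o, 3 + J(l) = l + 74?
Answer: -2602005780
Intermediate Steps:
J(l) = 71 + l (J(l) = -3 + (l + 74) = -3 + (74 + l) = 71 + l)
D(o) = 660*o
(((-18439 - J(175)) + 178324) - 199909)*(D(-38) + 89694) = (((-18439 - (71 + 175)) + 178324) - 199909)*(660*(-38) + 89694) = (((-18439 - 1*246) + 178324) - 199909)*(-25080 + 89694) = (((-18439 - 246) + 178324) - 199909)*64614 = ((-18685 + 178324) - 199909)*64614 = (159639 - 199909)*64614 = -40270*64614 = -2602005780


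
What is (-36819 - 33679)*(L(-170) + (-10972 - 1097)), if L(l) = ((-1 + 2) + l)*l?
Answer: -1174567178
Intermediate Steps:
L(l) = l*(1 + l) (L(l) = (1 + l)*l = l*(1 + l))
(-36819 - 33679)*(L(-170) + (-10972 - 1097)) = (-36819 - 33679)*(-170*(1 - 170) + (-10972 - 1097)) = -70498*(-170*(-169) - 12069) = -70498*(28730 - 12069) = -70498*16661 = -1174567178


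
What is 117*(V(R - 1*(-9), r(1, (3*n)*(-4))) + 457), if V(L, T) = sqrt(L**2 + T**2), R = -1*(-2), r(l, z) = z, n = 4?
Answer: 53469 + 585*sqrt(97) ≈ 59231.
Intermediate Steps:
R = 2
117*(V(R - 1*(-9), r(1, (3*n)*(-4))) + 457) = 117*(sqrt((2 - 1*(-9))**2 + ((3*4)*(-4))**2) + 457) = 117*(sqrt((2 + 9)**2 + (12*(-4))**2) + 457) = 117*(sqrt(11**2 + (-48)**2) + 457) = 117*(sqrt(121 + 2304) + 457) = 117*(sqrt(2425) + 457) = 117*(5*sqrt(97) + 457) = 117*(457 + 5*sqrt(97)) = 53469 + 585*sqrt(97)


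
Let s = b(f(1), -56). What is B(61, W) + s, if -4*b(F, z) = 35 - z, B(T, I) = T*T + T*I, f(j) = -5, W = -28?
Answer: 7961/4 ≈ 1990.3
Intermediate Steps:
B(T, I) = T² + I*T
b(F, z) = -35/4 + z/4 (b(F, z) = -(35 - z)/4 = -35/4 + z/4)
s = -91/4 (s = -35/4 + (¼)*(-56) = -35/4 - 14 = -91/4 ≈ -22.750)
B(61, W) + s = 61*(-28 + 61) - 91/4 = 61*33 - 91/4 = 2013 - 91/4 = 7961/4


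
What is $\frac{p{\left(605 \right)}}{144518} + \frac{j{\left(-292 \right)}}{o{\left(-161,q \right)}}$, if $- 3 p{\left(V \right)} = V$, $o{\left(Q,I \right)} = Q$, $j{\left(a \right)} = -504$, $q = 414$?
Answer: $\frac{2836543}{906522} \approx 3.129$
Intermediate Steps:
$p{\left(V \right)} = - \frac{V}{3}$
$\frac{p{\left(605 \right)}}{144518} + \frac{j{\left(-292 \right)}}{o{\left(-161,q \right)}} = \frac{\left(- \frac{1}{3}\right) 605}{144518} - \frac{504}{-161} = \left(- \frac{605}{3}\right) \frac{1}{144518} - - \frac{72}{23} = - \frac{55}{39414} + \frac{72}{23} = \frac{2836543}{906522}$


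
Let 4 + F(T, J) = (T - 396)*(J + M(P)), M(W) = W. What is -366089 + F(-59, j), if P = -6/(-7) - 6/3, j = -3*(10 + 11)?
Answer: -336908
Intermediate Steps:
j = -63 (j = -3*21 = -63)
P = -8/7 (P = -6*(-1/7) - 6*1/3 = 6/7 - 2 = -8/7 ≈ -1.1429)
F(T, J) = -4 + (-396 + T)*(-8/7 + J) (F(T, J) = -4 + (T - 396)*(J - 8/7) = -4 + (-396 + T)*(-8/7 + J))
-366089 + F(-59, j) = -366089 + (3140/7 - 396*(-63) - 8/7*(-59) - 63*(-59)) = -366089 + (3140/7 + 24948 + 472/7 + 3717) = -366089 + 29181 = -336908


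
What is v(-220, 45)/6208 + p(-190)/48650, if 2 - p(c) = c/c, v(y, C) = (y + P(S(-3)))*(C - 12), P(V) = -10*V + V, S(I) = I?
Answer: -154922821/151009600 ≈ -1.0259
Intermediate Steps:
P(V) = -9*V
v(y, C) = (-12 + C)*(27 + y) (v(y, C) = (y - 9*(-3))*(C - 12) = (y + 27)*(-12 + C) = (27 + y)*(-12 + C) = (-12 + C)*(27 + y))
p(c) = 1 (p(c) = 2 - c/c = 2 - 1*1 = 2 - 1 = 1)
v(-220, 45)/6208 + p(-190)/48650 = (-324 - 12*(-220) + 27*45 + 45*(-220))/6208 + 1/48650 = (-324 + 2640 + 1215 - 9900)*(1/6208) + 1*(1/48650) = -6369*1/6208 + 1/48650 = -6369/6208 + 1/48650 = -154922821/151009600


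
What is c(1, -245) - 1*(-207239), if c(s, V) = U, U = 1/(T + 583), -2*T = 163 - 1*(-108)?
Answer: 185478907/895 ≈ 2.0724e+5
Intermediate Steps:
T = -271/2 (T = -(163 - 1*(-108))/2 = -(163 + 108)/2 = -½*271 = -271/2 ≈ -135.50)
U = 2/895 (U = 1/(-271/2 + 583) = 1/(895/2) = 2/895 ≈ 0.0022346)
c(s, V) = 2/895
c(1, -245) - 1*(-207239) = 2/895 - 1*(-207239) = 2/895 + 207239 = 185478907/895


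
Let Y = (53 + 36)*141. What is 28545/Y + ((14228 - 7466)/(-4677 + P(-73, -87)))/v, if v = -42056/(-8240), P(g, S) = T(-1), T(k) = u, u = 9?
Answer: 2432869140/1222017437 ≈ 1.9909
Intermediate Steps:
T(k) = 9
P(g, S) = 9
Y = 12549 (Y = 89*141 = 12549)
v = 5257/1030 (v = -42056*(-1/8240) = 5257/1030 ≈ 5.1039)
28545/Y + ((14228 - 7466)/(-4677 + P(-73, -87)))/v = 28545/12549 + ((14228 - 7466)/(-4677 + 9))/(5257/1030) = 28545*(1/12549) + (6762/(-4668))*(1030/5257) = 9515/4183 + (6762*(-1/4668))*(1030/5257) = 9515/4183 - 1127/778*1030/5257 = 9515/4183 - 82915/292139 = 2432869140/1222017437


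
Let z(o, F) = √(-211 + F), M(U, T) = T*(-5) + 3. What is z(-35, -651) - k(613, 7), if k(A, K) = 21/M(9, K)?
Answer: 21/32 + I*√862 ≈ 0.65625 + 29.36*I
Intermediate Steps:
M(U, T) = 3 - 5*T (M(U, T) = -5*T + 3 = 3 - 5*T)
k(A, K) = 21/(3 - 5*K)
z(-35, -651) - k(613, 7) = √(-211 - 651) - (-21)/(-3 + 5*7) = √(-862) - (-21)/(-3 + 35) = I*√862 - (-21)/32 = I*√862 - 1*(-21/32) = I*√862 + 21/32 = 21/32 + I*√862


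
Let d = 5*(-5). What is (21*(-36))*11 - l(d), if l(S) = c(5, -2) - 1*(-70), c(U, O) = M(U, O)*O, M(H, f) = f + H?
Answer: -8380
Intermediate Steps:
M(H, f) = H + f
c(U, O) = O*(O + U) (c(U, O) = (U + O)*O = (O + U)*O = O*(O + U))
d = -25
l(S) = 64 (l(S) = -2*(-2 + 5) - 1*(-70) = -2*3 + 70 = -6 + 70 = 64)
(21*(-36))*11 - l(d) = (21*(-36))*11 - 1*64 = -756*11 - 64 = -8316 - 64 = -8380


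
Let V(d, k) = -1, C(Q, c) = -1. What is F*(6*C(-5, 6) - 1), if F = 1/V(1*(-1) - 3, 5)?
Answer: 7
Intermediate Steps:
F = -1 (F = 1/(-1) = -1)
F*(6*C(-5, 6) - 1) = -(6*(-1) - 1) = -(-6 - 1) = -1*(-7) = 7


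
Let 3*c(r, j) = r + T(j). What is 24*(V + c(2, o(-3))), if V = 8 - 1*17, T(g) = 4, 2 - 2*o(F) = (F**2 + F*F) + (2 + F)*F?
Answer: -168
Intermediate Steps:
o(F) = 1 - F**2 - F*(2 + F)/2 (o(F) = 1 - ((F**2 + F*F) + (2 + F)*F)/2 = 1 - ((F**2 + F**2) + F*(2 + F))/2 = 1 - (2*F**2 + F*(2 + F))/2 = 1 + (-F**2 - F*(2 + F)/2) = 1 - F**2 - F*(2 + F)/2)
V = -9 (V = 8 - 17 = -9)
c(r, j) = 4/3 + r/3 (c(r, j) = (r + 4)/3 = (4 + r)/3 = 4/3 + r/3)
24*(V + c(2, o(-3))) = 24*(-9 + (4/3 + (1/3)*2)) = 24*(-9 + (4/3 + 2/3)) = 24*(-9 + 2) = 24*(-7) = -168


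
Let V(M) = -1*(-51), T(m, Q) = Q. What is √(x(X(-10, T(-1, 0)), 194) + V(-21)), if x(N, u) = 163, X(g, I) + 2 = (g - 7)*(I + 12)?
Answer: √214 ≈ 14.629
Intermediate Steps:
V(M) = 51
X(g, I) = -2 + (-7 + g)*(12 + I) (X(g, I) = -2 + (g - 7)*(I + 12) = -2 + (-7 + g)*(12 + I))
√(x(X(-10, T(-1, 0)), 194) + V(-21)) = √(163 + 51) = √214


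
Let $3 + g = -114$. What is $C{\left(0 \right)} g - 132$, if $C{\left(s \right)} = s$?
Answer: $-132$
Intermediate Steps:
$g = -117$ ($g = -3 - 114 = -117$)
$C{\left(0 \right)} g - 132 = 0 \left(-117\right) - 132 = 0 - 132 = -132$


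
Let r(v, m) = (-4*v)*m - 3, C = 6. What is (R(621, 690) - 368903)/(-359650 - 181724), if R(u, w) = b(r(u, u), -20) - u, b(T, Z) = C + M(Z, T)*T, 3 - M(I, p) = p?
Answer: 1189758973354/270687 ≈ 4.3953e+6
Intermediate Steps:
M(I, p) = 3 - p
r(v, m) = -3 - 4*m*v (r(v, m) = -4*m*v - 3 = -3 - 4*m*v)
b(T, Z) = 6 + T*(3 - T) (b(T, Z) = 6 + (3 - T)*T = 6 + T*(3 - T))
R(u, w) = 6 - u - (-6 - 4*u²)*(-3 - 4*u²) (R(u, w) = (6 - (-3 - 4*u*u)*(-3 + (-3 - 4*u*u))) - u = (6 - (-3 - 4*u²)*(-3 + (-3 - 4*u²))) - u = (6 - (-3 - 4*u²)*(-6 - 4*u²)) - u = (6 - (-6 - 4*u²)*(-3 - 4*u²)) - u = 6 - u - (-6 - 4*u²)*(-3 - 4*u²))
(R(621, 690) - 368903)/(-359650 - 181724) = ((-12 - 1*621 - 36*621² - 16*621⁴) - 368903)/(-359650 - 181724) = ((-12 - 621 - 36*385641 - 16*148718980881) - 368903)/(-541374) = ((-12 - 621 - 13883076 - 2379503694096) - 368903)*(-1/541374) = (-2379517577805 - 368903)*(-1/541374) = -2379517946708*(-1/541374) = 1189758973354/270687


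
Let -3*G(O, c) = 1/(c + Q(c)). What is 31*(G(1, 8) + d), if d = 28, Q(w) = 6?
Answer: 36425/42 ≈ 867.26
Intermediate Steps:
G(O, c) = -1/(3*(6 + c)) (G(O, c) = -1/(3*(c + 6)) = -1/(3*(6 + c)))
31*(G(1, 8) + d) = 31*(-1/(18 + 3*8) + 28) = 31*(-1/(18 + 24) + 28) = 31*(-1/42 + 28) = 31*(1175/42) = 36425/42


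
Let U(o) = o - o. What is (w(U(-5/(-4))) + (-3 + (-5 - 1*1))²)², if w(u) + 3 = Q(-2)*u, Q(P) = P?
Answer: 6084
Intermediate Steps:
U(o) = 0
w(u) = -3 - 2*u
(w(U(-5/(-4))) + (-3 + (-5 - 1*1))²)² = ((-3 - 2*0) + (-3 + (-5 - 1*1))²)² = ((-3 + 0) + (-3 + (-5 - 1))²)² = (-3 + (-3 - 6)²)² = (-3 + (-9)²)² = (-3 + 81)² = 78² = 6084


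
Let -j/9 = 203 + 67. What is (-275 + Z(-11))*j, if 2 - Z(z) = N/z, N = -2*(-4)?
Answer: 7277850/11 ≈ 6.6162e+5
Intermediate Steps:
N = 8
Z(z) = 2 - 8/z
j = -2430 (j = -9*(203 + 67) = -9*270 = -2430)
(-275 + Z(-11))*j = (-275 + (2 - 8/(-11)))*(-2430) = (-275 + (2 - 8*(-1/11)))*(-2430) = (-275 + (2 + 8/11))*(-2430) = (-275 + 30/11)*(-2430) = -2995/11*(-2430) = 7277850/11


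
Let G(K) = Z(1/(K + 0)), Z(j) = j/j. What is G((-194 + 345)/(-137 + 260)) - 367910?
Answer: -367909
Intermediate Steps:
Z(j) = 1
G(K) = 1
G((-194 + 345)/(-137 + 260)) - 367910 = 1 - 367910 = -367909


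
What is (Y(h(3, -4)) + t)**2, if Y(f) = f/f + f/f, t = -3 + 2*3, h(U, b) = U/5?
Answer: 25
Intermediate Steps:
h(U, b) = U/5 (h(U, b) = U*(1/5) = U/5)
t = 3 (t = -3 + 6 = 3)
Y(f) = 2 (Y(f) = 1 + 1 = 2)
(Y(h(3, -4)) + t)**2 = (2 + 3)**2 = 5**2 = 25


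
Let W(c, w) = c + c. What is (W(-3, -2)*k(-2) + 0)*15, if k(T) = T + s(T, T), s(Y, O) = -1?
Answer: 270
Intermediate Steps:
W(c, w) = 2*c
k(T) = -1 + T (k(T) = T - 1 = -1 + T)
(W(-3, -2)*k(-2) + 0)*15 = ((2*(-3))*(-1 - 2) + 0)*15 = (-6*(-3) + 0)*15 = (18 + 0)*15 = 18*15 = 270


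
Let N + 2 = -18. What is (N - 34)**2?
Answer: 2916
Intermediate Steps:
N = -20 (N = -2 - 18 = -20)
(N - 34)**2 = (-20 - 34)**2 = (-54)**2 = 2916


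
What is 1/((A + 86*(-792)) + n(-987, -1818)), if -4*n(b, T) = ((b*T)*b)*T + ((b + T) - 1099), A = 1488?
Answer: -1/804937401137 ≈ -1.2423e-12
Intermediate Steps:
n(b, T) = 1099/4 - T/4 - b/4 - T**2*b**2/4 (n(b, T) = -(((b*T)*b)*T + ((b + T) - 1099))/4 = -(((T*b)*b)*T + ((T + b) - 1099))/4 = -((T*b**2)*T + (-1099 + T + b))/4 = -(T**2*b**2 + (-1099 + T + b))/4 = -(-1099 + T + b + T**2*b**2)/4 = 1099/4 - T/4 - b/4 - T**2*b**2/4)
1/((A + 86*(-792)) + n(-987, -1818)) = 1/((1488 + 86*(-792)) + (1099/4 - 1/4*(-1818) - 1/4*(-987) - 1/4*(-1818)**2*(-987)**2)) = 1/((1488 - 68112) + (1099/4 + 909/2 + 987/4 - 1/4*3305124*974169)) = 1/(-66624 + (1099/4 + 909/2 + 987/4 - 804937335489)) = 1/(-66624 - 804937334513) = 1/(-804937401137) = -1/804937401137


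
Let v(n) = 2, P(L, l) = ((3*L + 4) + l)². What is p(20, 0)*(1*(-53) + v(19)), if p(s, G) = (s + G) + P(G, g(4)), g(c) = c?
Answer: -4284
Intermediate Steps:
P(L, l) = (4 + l + 3*L)² (P(L, l) = ((4 + 3*L) + l)² = (4 + l + 3*L)²)
p(s, G) = G + s + (8 + 3*G)² (p(s, G) = (s + G) + (4 + 4 + 3*G)² = (G + s) + (8 + 3*G)² = G + s + (8 + 3*G)²)
p(20, 0)*(1*(-53) + v(19)) = (0 + 20 + (8 + 3*0)²)*(1*(-53) + 2) = (0 + 20 + (8 + 0)²)*(-53 + 2) = (0 + 20 + 8²)*(-51) = (0 + 20 + 64)*(-51) = 84*(-51) = -4284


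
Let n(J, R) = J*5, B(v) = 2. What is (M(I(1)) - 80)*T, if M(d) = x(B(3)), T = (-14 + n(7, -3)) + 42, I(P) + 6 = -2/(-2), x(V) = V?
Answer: -4914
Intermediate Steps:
n(J, R) = 5*J
I(P) = -5 (I(P) = -6 - 2/(-2) = -6 - 2*(-½) = -6 + 1 = -5)
T = 63 (T = (-14 + 5*7) + 42 = (-14 + 35) + 42 = 21 + 42 = 63)
M(d) = 2
(M(I(1)) - 80)*T = (2 - 80)*63 = -78*63 = -4914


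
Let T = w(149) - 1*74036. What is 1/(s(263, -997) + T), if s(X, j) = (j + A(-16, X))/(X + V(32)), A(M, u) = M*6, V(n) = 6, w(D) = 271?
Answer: -269/19843878 ≈ -1.3556e-5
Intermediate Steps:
A(M, u) = 6*M
T = -73765 (T = 271 - 1*74036 = 271 - 74036 = -73765)
s(X, j) = (-96 + j)/(6 + X) (s(X, j) = (j + 6*(-16))/(X + 6) = (j - 96)/(6 + X) = (-96 + j)/(6 + X))
1/(s(263, -997) + T) = 1/((-96 - 997)/(6 + 263) - 73765) = 1/(-1093/269 - 73765) = 1/(-19843878/269) = -269/19843878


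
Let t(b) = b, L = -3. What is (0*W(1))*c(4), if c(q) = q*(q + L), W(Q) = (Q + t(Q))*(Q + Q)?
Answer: 0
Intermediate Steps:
W(Q) = 4*Q**2 (W(Q) = (Q + Q)*(Q + Q) = (2*Q)*(2*Q) = 4*Q**2)
c(q) = q*(-3 + q) (c(q) = q*(q - 3) = q*(-3 + q))
(0*W(1))*c(4) = (0*(4*1**2))*(4*(-3 + 4)) = (0*(4*1))*(4*1) = (0*4)*4 = 0*4 = 0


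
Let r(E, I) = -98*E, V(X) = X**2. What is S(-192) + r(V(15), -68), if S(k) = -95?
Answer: -22145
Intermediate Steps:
S(-192) + r(V(15), -68) = -95 - 98*15**2 = -95 - 98*225 = -95 - 22050 = -22145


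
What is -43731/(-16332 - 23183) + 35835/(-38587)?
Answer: 271428072/1524765305 ≈ 0.17801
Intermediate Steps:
-43731/(-16332 - 23183) + 35835/(-38587) = -43731/(-39515) + 35835*(-1/38587) = -43731*(-1/39515) - 35835/38587 = 43731/39515 - 35835/38587 = 271428072/1524765305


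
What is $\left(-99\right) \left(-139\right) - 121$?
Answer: $13640$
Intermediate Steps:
$\left(-99\right) \left(-139\right) - 121 = 13761 - 121 = 13640$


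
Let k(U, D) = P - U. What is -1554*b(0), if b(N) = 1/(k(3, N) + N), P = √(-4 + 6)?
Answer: 666 + 222*√2 ≈ 979.96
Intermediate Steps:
P = √2 ≈ 1.4142
k(U, D) = √2 - U
b(N) = 1/(-3 + N + √2) (b(N) = 1/((√2 - 1*3) + N) = 1/((√2 - 3) + N) = 1/((-3 + √2) + N) = 1/(-3 + N + √2))
-1554*b(0) = -1554/(-3 + 0 + √2) = -1554/(-3 + √2)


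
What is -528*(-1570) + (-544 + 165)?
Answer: 828581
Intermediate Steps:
-528*(-1570) + (-544 + 165) = 828960 - 379 = 828581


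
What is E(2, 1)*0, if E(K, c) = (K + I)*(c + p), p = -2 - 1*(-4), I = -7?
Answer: 0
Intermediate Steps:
p = 2 (p = -2 + 4 = 2)
E(K, c) = (-7 + K)*(2 + c) (E(K, c) = (K - 7)*(c + 2) = (-7 + K)*(2 + c))
E(2, 1)*0 = (-14 - 7*1 + 2*2 + 2*1)*0 = (-14 - 7 + 4 + 2)*0 = -15*0 = 0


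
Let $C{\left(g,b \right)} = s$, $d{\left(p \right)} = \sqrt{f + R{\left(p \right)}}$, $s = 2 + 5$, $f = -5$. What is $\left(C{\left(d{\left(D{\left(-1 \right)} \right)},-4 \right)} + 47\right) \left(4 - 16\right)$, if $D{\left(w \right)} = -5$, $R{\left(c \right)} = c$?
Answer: $-648$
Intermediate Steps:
$s = 7$
$d{\left(p \right)} = \sqrt{-5 + p}$
$C{\left(g,b \right)} = 7$
$\left(C{\left(d{\left(D{\left(-1 \right)} \right)},-4 \right)} + 47\right) \left(4 - 16\right) = \left(7 + 47\right) \left(4 - 16\right) = 54 \left(4 - 16\right) = 54 \left(-12\right) = -648$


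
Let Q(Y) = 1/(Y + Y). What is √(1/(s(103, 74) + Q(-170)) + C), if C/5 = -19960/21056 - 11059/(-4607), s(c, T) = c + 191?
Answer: √2668641507438979103379530/606032624708 ≈ 2.6956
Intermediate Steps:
s(c, T) = 191 + c
Q(Y) = 1/(2*Y)
C = 88064115/12125624 (C = 5*(-19960/21056 - 11059/(-4607)) = 5*(-19960*1/21056 - 11059*(-1/4607)) = 5*(-2495/2632 + 11059/4607) = 5*(17612823/12125624) = 88064115/12125624 ≈ 7.2626)
√(1/(s(103, 74) + Q(-170)) + C) = √(1/((191 + 103) + (½)/(-170)) + 88064115/12125624) = √(1/(294 + (½)*(-1/170)) + 88064115/12125624) = √(1/(294 - 1/340) + 88064115/12125624) = √(1/(99959/340) + 88064115/12125624) = √(340/99959 + 88064115/12125624) = √(8806923583445/1212065249416) = √2668641507438979103379530/606032624708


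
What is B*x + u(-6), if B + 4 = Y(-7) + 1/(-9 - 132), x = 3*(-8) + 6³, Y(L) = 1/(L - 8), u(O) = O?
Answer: -185218/235 ≈ -788.16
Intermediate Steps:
Y(L) = 1/(-8 + L)
x = 192 (x = -24 + 216 = 192)
B = -2872/705 (B = -4 + (1/(-8 - 7) + 1/(-9 - 132)) = -4 + (1/(-15) + 1/(-141)) = -4 + (-1/15 - 1/141) = -4 - 52/705 = -2872/705 ≈ -4.0738)
B*x + u(-6) = -2872/705*192 - 6 = -183808/235 - 6 = -185218/235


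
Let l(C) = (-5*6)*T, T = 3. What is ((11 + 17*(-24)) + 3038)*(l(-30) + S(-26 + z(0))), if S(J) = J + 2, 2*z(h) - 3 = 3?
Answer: -293151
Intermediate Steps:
z(h) = 3 (z(h) = 3/2 + (½)*3 = 3/2 + 3/2 = 3)
S(J) = 2 + J
l(C) = -90 (l(C) = -5*6*3 = -30*3 = -90)
((11 + 17*(-24)) + 3038)*(l(-30) + S(-26 + z(0))) = ((11 + 17*(-24)) + 3038)*(-90 + (2 + (-26 + 3))) = ((11 - 408) + 3038)*(-90 + (2 - 23)) = (-397 + 3038)*(-90 - 21) = 2641*(-111) = -293151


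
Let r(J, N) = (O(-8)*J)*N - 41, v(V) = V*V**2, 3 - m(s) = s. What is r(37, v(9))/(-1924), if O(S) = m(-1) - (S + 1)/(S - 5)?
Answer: -303313/6253 ≈ -48.507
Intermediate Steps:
m(s) = 3 - s
v(V) = V**3
O(S) = 4 - (1 + S)/(-5 + S) (O(S) = (3 - 1*(-1)) - (S + 1)/(S - 5) = (3 + 1) - (1 + S)/(-5 + S) = 4 - (1 + S)/(-5 + S))
r(J, N) = -41 + 45*J*N/13 (r(J, N) = ((3*(-7 - 8)/(-5 - 8))*J)*N - 41 = ((3*(-15)/(-13))*J)*N - 41 = ((3*(-1/13)*(-15))*J)*N - 41 = (45*J/13)*N - 41 = 45*J*N/13 - 41 = -41 + 45*J*N/13)
r(37, v(9))/(-1924) = (-41 + (45/13)*37*9**3)/(-1924) = (-41 + (45/13)*37*729)*(-1/1924) = (-41 + 1213785/13)*(-1/1924) = (1213252/13)*(-1/1924) = -303313/6253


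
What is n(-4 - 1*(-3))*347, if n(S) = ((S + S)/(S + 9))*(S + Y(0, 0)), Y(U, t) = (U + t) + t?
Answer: 347/4 ≈ 86.750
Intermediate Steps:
Y(U, t) = U + 2*t
n(S) = 2*S**2/(9 + S) (n(S) = ((S + S)/(S + 9))*(S + (0 + 2*0)) = ((2*S)/(9 + S))*(S + (0 + 0)) = (2*S/(9 + S))*(S + 0) = (2*S/(9 + S))*S = 2*S**2/(9 + S))
n(-4 - 1*(-3))*347 = (2*(-4 - 1*(-3))**2/(9 + (-4 - 1*(-3))))*347 = (2*(-4 + 3)**2/(9 + (-4 + 3)))*347 = (2*(-1)**2/(9 - 1))*347 = (2*1/8)*347 = (2*1*(1/8))*347 = (1/4)*347 = 347/4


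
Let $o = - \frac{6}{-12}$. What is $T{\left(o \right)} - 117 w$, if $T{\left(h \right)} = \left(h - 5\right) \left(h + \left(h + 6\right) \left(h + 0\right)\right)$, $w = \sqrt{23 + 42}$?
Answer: $- \frac{135}{8} - 117 \sqrt{65} \approx -960.16$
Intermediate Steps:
$o = \frac{1}{2}$ ($o = \left(-6\right) \left(- \frac{1}{12}\right) = \frac{1}{2} \approx 0.5$)
$w = \sqrt{65} \approx 8.0623$
$T{\left(h \right)} = \left(-5 + h\right) \left(h + h \left(6 + h\right)\right)$ ($T{\left(h \right)} = \left(-5 + h\right) \left(h + \left(6 + h\right) h\right) = \left(-5 + h\right) \left(h + h \left(6 + h\right)\right)$)
$T{\left(o \right)} - 117 w = \frac{-35 + \left(\frac{1}{2}\right)^{2} + 2 \cdot \frac{1}{2}}{2} - 117 \sqrt{65} = \frac{-35 + \frac{1}{4} + 1}{2} - 117 \sqrt{65} = \frac{1}{2} \left(- \frac{135}{4}\right) - 117 \sqrt{65} = - \frac{135}{8} - 117 \sqrt{65}$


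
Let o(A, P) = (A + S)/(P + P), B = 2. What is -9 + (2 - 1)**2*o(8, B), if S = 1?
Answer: -27/4 ≈ -6.7500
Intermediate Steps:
o(A, P) = (1 + A)/(2*P) (o(A, P) = (A + 1)/(P + P) = (1 + A)/((2*P)) = (1 + A)*(1/(2*P)) = (1 + A)/(2*P))
-9 + (2 - 1)**2*o(8, B) = -9 + (2 - 1)**2*((1/2)*(1 + 8)/2) = -9 + 1**2*((1/2)*(1/2)*9) = -9 + 1*(9/4) = -9 + 9/4 = -27/4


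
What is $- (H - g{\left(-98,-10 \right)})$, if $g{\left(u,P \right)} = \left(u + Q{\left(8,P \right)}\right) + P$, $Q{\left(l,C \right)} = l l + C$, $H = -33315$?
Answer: $33261$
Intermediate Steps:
$Q{\left(l,C \right)} = C + l^{2}$ ($Q{\left(l,C \right)} = l^{2} + C = C + l^{2}$)
$g{\left(u,P \right)} = 64 + u + 2 P$ ($g{\left(u,P \right)} = \left(u + \left(P + 8^{2}\right)\right) + P = \left(u + \left(P + 64\right)\right) + P = \left(u + \left(64 + P\right)\right) + P = \left(64 + P + u\right) + P = 64 + u + 2 P$)
$- (H - g{\left(-98,-10 \right)}) = - (-33315 - \left(64 - 98 + 2 \left(-10\right)\right)) = - (-33315 - \left(64 - 98 - 20\right)) = - (-33315 - -54) = - (-33315 + 54) = \left(-1\right) \left(-33261\right) = 33261$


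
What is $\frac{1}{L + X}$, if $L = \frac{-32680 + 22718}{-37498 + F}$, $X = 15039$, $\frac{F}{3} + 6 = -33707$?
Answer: $\frac{138637}{2084971805} \approx 6.6493 \cdot 10^{-5}$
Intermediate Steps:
$F = -101139$ ($F = -18 + 3 \left(-33707\right) = -18 - 101121 = -101139$)
$L = \frac{9962}{138637}$ ($L = \frac{-32680 + 22718}{-37498 - 101139} = - \frac{9962}{-138637} = \left(-9962\right) \left(- \frac{1}{138637}\right) = \frac{9962}{138637} \approx 0.071857$)
$\frac{1}{L + X} = \frac{1}{\frac{9962}{138637} + 15039} = \frac{1}{\frac{2084971805}{138637}} = \frac{138637}{2084971805}$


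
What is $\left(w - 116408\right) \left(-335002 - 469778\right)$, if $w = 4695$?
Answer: $89904388140$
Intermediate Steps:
$\left(w - 116408\right) \left(-335002 - 469778\right) = \left(4695 - 116408\right) \left(-335002 - 469778\right) = \left(-111713\right) \left(-804780\right) = 89904388140$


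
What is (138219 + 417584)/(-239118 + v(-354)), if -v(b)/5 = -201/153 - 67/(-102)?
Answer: -56691906/24389701 ≈ -2.3244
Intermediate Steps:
v(b) = 335/102 (v(b) = -5*(-201/153 - 67/(-102)) = -5*(-201*1/153 - 67*(-1/102)) = -5*(-67/51 + 67/102) = -5*(-67/102) = 335/102)
(138219 + 417584)/(-239118 + v(-354)) = (138219 + 417584)/(-239118 + 335/102) = 555803/(-24389701/102) = 555803*(-102/24389701) = -56691906/24389701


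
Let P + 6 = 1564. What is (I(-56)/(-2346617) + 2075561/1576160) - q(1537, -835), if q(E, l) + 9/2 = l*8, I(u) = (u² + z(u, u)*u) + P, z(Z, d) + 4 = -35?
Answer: 24728444526036497/3698643850720 ≈ 6685.8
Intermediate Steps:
P = 1558 (P = -6 + 1564 = 1558)
z(Z, d) = -39 (z(Z, d) = -4 - 35 = -39)
I(u) = 1558 + u² - 39*u (I(u) = (u² - 39*u) + 1558 = 1558 + u² - 39*u)
q(E, l) = -9/2 + 8*l (q(E, l) = -9/2 + l*8 = -9/2 + 8*l)
(I(-56)/(-2346617) + 2075561/1576160) - q(1537, -835) = ((1558 + (-56)² - 39*(-56))/(-2346617) + 2075561/1576160) - (-9/2 + 8*(-835)) = ((1558 + 3136 + 2184)*(-1/2346617) + 2075561*(1/1576160)) - (-9/2 - 6680) = (6878*(-1/2346617) + 2075561/1576160) - 1*(-13369/2) = (-6878/2346617 + 2075561/1576160) + 13369/2 = 4859705898657/3698643850720 + 13369/2 = 24728444526036497/3698643850720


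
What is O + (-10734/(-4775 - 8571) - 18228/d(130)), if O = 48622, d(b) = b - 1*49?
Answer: 8719874123/180171 ≈ 48398.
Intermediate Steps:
d(b) = -49 + b (d(b) = b - 49 = -49 + b)
O + (-10734/(-4775 - 8571) - 18228/d(130)) = 48622 + (-10734/(-4775 - 8571) - 18228/(-49 + 130)) = 48622 + (-10734/(-13346) - 18228/81) = 48622 + (-10734*(-1/13346) - 18228*1/81) = 48622 + (5367/6673 - 6076/27) = 48622 - 40400239/180171 = 8719874123/180171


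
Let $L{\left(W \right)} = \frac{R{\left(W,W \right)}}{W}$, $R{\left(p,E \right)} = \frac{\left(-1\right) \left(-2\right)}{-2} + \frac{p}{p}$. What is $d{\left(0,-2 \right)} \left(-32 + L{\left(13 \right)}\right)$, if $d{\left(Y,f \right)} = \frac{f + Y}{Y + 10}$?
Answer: $\frac{32}{5} \approx 6.4$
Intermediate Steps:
$d{\left(Y,f \right)} = \frac{Y + f}{10 + Y}$
$R{\left(p,E \right)} = 0$ ($R{\left(p,E \right)} = 2 \left(- \frac{1}{2}\right) + 1 = -1 + 1 = 0$)
$L{\left(W \right)} = 0$ ($L{\left(W \right)} = \frac{0}{W} = 0$)
$d{\left(0,-2 \right)} \left(-32 + L{\left(13 \right)}\right) = \frac{0 - 2}{10 + 0} \left(-32 + 0\right) = \frac{1}{10} \left(-2\right) \left(-32\right) = \left(- \frac{1}{5}\right) \left(-32\right) = \frac{32}{5}$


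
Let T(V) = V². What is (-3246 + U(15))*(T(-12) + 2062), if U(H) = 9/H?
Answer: -35796762/5 ≈ -7.1594e+6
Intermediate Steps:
(-3246 + U(15))*(T(-12) + 2062) = (-3246 + 9/15)*((-12)² + 2062) = (-3246 + 9*(1/15))*(144 + 2062) = (-3246 + ⅗)*2206 = -16227/5*2206 = -35796762/5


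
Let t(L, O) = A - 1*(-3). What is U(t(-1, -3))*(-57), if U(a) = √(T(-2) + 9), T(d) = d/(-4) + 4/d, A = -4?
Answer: -57*√30/2 ≈ -156.10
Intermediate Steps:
T(d) = 4/d - d/4 (T(d) = d*(-¼) + 4/d = -d/4 + 4/d = 4/d - d/4)
t(L, O) = -1 (t(L, O) = -4 - 1*(-3) = -4 + 3 = -1)
U(a) = √30/2 (U(a) = √((4/(-2) - ¼*(-2)) + 9) = √((4*(-½) + ½) + 9) = √((-2 + ½) + 9) = √(-3/2 + 9) = √(15/2) = √30/2)
U(t(-1, -3))*(-57) = (√30/2)*(-57) = -57*√30/2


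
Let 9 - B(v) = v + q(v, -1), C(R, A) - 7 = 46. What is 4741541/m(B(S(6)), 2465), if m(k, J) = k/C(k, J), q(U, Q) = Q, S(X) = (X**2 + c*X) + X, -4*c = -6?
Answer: -251301673/41 ≈ -6.1293e+6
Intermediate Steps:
c = 3/2 (c = -1/4*(-6) = 3/2 ≈ 1.5000)
C(R, A) = 53 (C(R, A) = 7 + 46 = 53)
S(X) = X**2 + 5*X/2 (S(X) = (X**2 + 3*X/2) + X = X**2 + 5*X/2)
B(v) = 10 - v (B(v) = 9 - (v - 1) = 9 - (-1 + v) = 9 + (1 - v) = 10 - v)
m(k, J) = k/53
4741541/m(B(S(6)), 2465) = 4741541/(((10 - 6*(5 + 2*6)/2)/53)) = 4741541/(((10 - 6*(5 + 12)/2)/53)) = 4741541/(((10 - 6*17/2)/53)) = 4741541/(((10 - 1*51)/53)) = 4741541/(((10 - 51)/53)) = 4741541/(((1/53)*(-41))) = 4741541/(-41/53) = 4741541*(-53/41) = -251301673/41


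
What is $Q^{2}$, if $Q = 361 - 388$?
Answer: $729$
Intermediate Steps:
$Q = -27$ ($Q = 361 - 388 = -27$)
$Q^{2} = \left(-27\right)^{2} = 729$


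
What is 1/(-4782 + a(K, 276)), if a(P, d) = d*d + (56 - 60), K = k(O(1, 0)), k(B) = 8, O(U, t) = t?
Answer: 1/71390 ≈ 1.4008e-5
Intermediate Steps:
K = 8
a(P, d) = -4 + d**2 (a(P, d) = d**2 - 4 = -4 + d**2)
1/(-4782 + a(K, 276)) = 1/(-4782 + (-4 + 276**2)) = 1/(-4782 + (-4 + 76176)) = 1/(-4782 + 76172) = 1/71390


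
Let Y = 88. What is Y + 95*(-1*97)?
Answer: -9127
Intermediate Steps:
Y + 95*(-1*97) = 88 + 95*(-1*97) = 88 + 95*(-97) = 88 - 9215 = -9127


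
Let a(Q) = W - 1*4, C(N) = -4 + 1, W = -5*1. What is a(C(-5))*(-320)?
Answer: 2880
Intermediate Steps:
W = -5
C(N) = -3
a(Q) = -9 (a(Q) = -5 - 1*4 = -5 - 4 = -9)
a(C(-5))*(-320) = -9*(-320) = 2880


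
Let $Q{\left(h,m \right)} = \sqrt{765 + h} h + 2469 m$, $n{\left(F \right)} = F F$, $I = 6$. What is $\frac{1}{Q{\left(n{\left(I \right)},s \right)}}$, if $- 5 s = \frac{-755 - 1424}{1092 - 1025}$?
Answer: $\frac{600761195}{9609124146267} - \frac{1346700 \sqrt{89}}{3203041382089} \approx 5.8553 \cdot 10^{-5}$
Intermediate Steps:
$n{\left(F \right)} = F^{2}$
$s = \frac{2179}{335}$ ($s = - \frac{\left(-755 - 1424\right) \frac{1}{1092 - 1025}}{5} = - \frac{\left(-2179\right) \frac{1}{67}}{5} = \left(- \frac{1}{5}\right) \left(- \frac{2179}{67}\right) = \frac{2179}{335} \approx 6.5045$)
$Q{\left(h,m \right)} = 2469 m + h \sqrt{765 + h}$ ($Q{\left(h,m \right)} = h \sqrt{765 + h} + 2469 m = 2469 m + h \sqrt{765 + h}$)
$\frac{1}{Q{\left(n{\left(I \right)},s \right)}} = \frac{1}{2469 \cdot \frac{2179}{335} + 6^{2} \sqrt{765 + 6^{2}}} = \frac{1}{\frac{5379951}{335} + 36 \sqrt{765 + 36}} = \frac{1}{\frac{5379951}{335} + 36 \sqrt{801}} = \frac{1}{\frac{5379951}{335} + 36 \cdot 3 \sqrt{89}} = \frac{1}{\frac{5379951}{335} + 108 \sqrt{89}}$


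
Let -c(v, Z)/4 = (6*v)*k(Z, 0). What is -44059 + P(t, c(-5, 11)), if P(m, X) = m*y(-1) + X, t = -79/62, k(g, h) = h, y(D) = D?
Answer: -2731579/62 ≈ -44058.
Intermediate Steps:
c(v, Z) = 0 (c(v, Z) = -4*6*v*0 = -4*0 = 0)
t = -79/62 (t = -79*1/62 = -79/62 ≈ -1.2742)
P(m, X) = X - m (P(m, X) = m*(-1) + X = -m + X = X - m)
-44059 + P(t, c(-5, 11)) = -44059 + (0 - 1*(-79/62)) = -44059 + (0 + 79/62) = -44059 + 79/62 = -2731579/62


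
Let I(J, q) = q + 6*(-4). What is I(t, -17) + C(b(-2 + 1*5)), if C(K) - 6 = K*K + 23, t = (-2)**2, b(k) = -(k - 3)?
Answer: -12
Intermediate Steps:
b(k) = 3 - k (b(k) = -(-3 + k) = 3 - k)
t = 4
C(K) = 29 + K**2 (C(K) = 6 + (K*K + 23) = 6 + (K**2 + 23) = 6 + (23 + K**2) = 29 + K**2)
I(J, q) = -24 + q (I(J, q) = q - 24 = -24 + q)
I(t, -17) + C(b(-2 + 1*5)) = (-24 - 17) + (29 + (3 - (-2 + 1*5))**2) = -41 + (29 + (3 - (-2 + 5))**2) = -41 + (29 + (3 - 1*3)**2) = -41 + (29 + (3 - 3)**2) = -41 + (29 + 0**2) = -41 + (29 + 0) = -41 + 29 = -12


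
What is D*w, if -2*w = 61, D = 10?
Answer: -305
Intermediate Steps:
w = -61/2 (w = -½*61 = -61/2 ≈ -30.500)
D*w = 10*(-61/2) = -305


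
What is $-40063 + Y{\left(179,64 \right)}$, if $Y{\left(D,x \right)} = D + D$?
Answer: $-39705$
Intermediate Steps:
$Y{\left(D,x \right)} = 2 D$
$-40063 + Y{\left(179,64 \right)} = -40063 + 2 \cdot 179 = -40063 + 358 = -39705$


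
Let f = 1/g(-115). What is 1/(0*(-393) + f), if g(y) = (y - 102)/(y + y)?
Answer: 217/230 ≈ 0.94348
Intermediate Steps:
g(y) = (-102 + y)/(2*y) (g(y) = (-102 + y)/((2*y)) = (-102 + y)*(1/(2*y)) = (-102 + y)/(2*y))
f = 230/217 (f = 1/((½)*(-102 - 115)/(-115)) = 1/((½)*(-1/115)*(-217)) = 1/(217/230) = 230/217 ≈ 1.0599)
1/(0*(-393) + f) = 1/(0*(-393) + 230/217) = 1/(0 + 230/217) = 1/(230/217) = 217/230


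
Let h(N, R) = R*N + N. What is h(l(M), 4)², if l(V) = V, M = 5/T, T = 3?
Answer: 625/9 ≈ 69.444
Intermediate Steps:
M = 5/3 ≈ 1.6667
h(N, R) = N + N*R (h(N, R) = N*R + N = N + N*R)
h(l(M), 4)² = (5*(1 + 4)/3)² = ((5/3)*5)² = (25/3)² = 625/9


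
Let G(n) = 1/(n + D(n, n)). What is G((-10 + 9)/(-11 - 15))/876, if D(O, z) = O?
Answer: 13/876 ≈ 0.014840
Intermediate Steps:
G(n) = 1/(2*n) (G(n) = 1/(n + n) = 1/(2*n))
G((-10 + 9)/(-11 - 15))/876 = (1/(2*(((-10 + 9)/(-11 - 15)))))/876 = (1/(2*((-1/(-26)))))*(1/876) = (1/(2*((-1*(-1/26)))))*(1/876) = (1/(2*(1/26)))*(1/876) = ((½)*26)*(1/876) = 13*(1/876) = 13/876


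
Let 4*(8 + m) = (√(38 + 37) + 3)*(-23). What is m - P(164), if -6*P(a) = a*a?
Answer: 53489/12 - 115*√3/4 ≈ 4407.6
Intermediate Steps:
P(a) = -a²/6 (P(a) = -a*a/6 = -a²/6)
m = -101/4 - 115*√3/4 (m = -8 + ((√(38 + 37) + 3)*(-23))/4 = -8 + ((√75 + 3)*(-23))/4 = -8 + ((5*√3 + 3)*(-23))/4 = -8 + ((3 + 5*√3)*(-23))/4 = -8 + (-69 - 115*√3)/4 = -8 + (-69/4 - 115*√3/4) = -101/4 - 115*√3/4 ≈ -75.047)
m - P(164) = (-101/4 - 115*√3/4) - (-1)*164²/6 = (-101/4 - 115*√3/4) - (-1)*26896/6 = (-101/4 - 115*√3/4) - 1*(-13448/3) = (-101/4 - 115*√3/4) + 13448/3 = 53489/12 - 115*√3/4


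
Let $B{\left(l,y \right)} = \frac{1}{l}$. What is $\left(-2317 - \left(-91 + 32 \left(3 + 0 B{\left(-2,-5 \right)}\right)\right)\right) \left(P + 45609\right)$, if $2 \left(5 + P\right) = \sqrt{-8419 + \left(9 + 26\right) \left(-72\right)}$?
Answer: $-105892488 - 1161 i \sqrt{10939} \approx -1.0589 \cdot 10^{8} - 1.2143 \cdot 10^{5} i$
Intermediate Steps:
$P = -5 + \frac{i \sqrt{10939}}{2}$ ($P = -5 + \frac{\sqrt{-8419 + \left(9 + 26\right) \left(-72\right)}}{2} = -5 + \frac{\sqrt{-8419 + 35 \left(-72\right)}}{2} = -5 + \frac{\sqrt{-8419 - 2520}}{2} = -5 + \frac{\sqrt{-10939}}{2} = -5 + \frac{i \sqrt{10939}}{2} \approx -5.0 + 52.295 i$)
$\left(-2317 - \left(-91 + 32 \left(3 + 0 B{\left(-2,-5 \right)}\right)\right)\right) \left(P + 45609\right) = \left(-2317 + \left(- 32 \left(3 + \frac{0}{-2}\right) + 91\right)\right) \left(\left(-5 + \frac{i \sqrt{10939}}{2}\right) + 45609\right) = \left(-2317 + \left(- 32 \left(3 + 0 \left(- \frac{1}{2}\right)\right) + 91\right)\right) \left(45604 + \frac{i \sqrt{10939}}{2}\right) = \left(-2317 + \left(- 32 \left(3 + 0\right) + 91\right)\right) \left(45604 + \frac{i \sqrt{10939}}{2}\right) = \left(-2317 + \left(\left(-32\right) 3 + 91\right)\right) \left(45604 + \frac{i \sqrt{10939}}{2}\right) = \left(-2317 + \left(-96 + 91\right)\right) \left(45604 + \frac{i \sqrt{10939}}{2}\right) = \left(-2317 - 5\right) \left(45604 + \frac{i \sqrt{10939}}{2}\right) = - 2322 \left(45604 + \frac{i \sqrt{10939}}{2}\right) = -105892488 - 1161 i \sqrt{10939}$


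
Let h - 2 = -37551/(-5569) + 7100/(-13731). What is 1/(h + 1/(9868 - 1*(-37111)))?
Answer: 3592387306281/29550278957000 ≈ 0.12157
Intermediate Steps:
h = 629008759/76467939 (h = 2 + (-37551/(-5569) + 7100/(-13731)) = 2 + (-37551*(-1/5569) + 7100*(-1/13731)) = 2 + (37551/5569 - 7100/13731) = 2 + 476072881/76467939 = 629008759/76467939 ≈ 8.2258)
1/(h + 1/(9868 - 1*(-37111))) = 1/(629008759/76467939 + 1/(9868 - 1*(-37111))) = 1/(629008759/76467939 + 1/(9868 + 37111)) = 1/(629008759/76467939 + 1/46979) = 1/(29550278957000/3592387306281) = 3592387306281/29550278957000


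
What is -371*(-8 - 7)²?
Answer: -83475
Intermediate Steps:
-371*(-8 - 7)² = -371*(-15)² = -371*225 = -83475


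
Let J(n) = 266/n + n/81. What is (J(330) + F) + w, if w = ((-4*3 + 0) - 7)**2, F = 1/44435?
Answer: 4828591781/13197195 ≈ 365.88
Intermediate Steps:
F = 1/44435 ≈ 2.2505e-5
w = 361 (w = ((-12 + 0) - 7)**2 = (-12 - 7)**2 = (-19)**2 = 361)
J(n) = 266/n + n/81 (J(n) = 266/n + n*(1/81) = 266/n + n/81)
(J(330) + F) + w = ((266/330 + (1/81)*330) + 1/44435) + 361 = ((266*(1/330) + 110/27) + 1/44435) + 361 = ((133/165 + 110/27) + 1/44435) + 361 = (7247/1485 + 1/44435) + 361 = 64404386/13197195 + 361 = 4828591781/13197195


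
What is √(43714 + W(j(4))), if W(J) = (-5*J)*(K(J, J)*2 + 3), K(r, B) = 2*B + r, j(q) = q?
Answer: √43174 ≈ 207.78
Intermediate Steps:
K(r, B) = r + 2*B
W(J) = -5*J*(3 + 6*J) (W(J) = (-5*J)*((J + 2*J)*2 + 3) = (-5*J)*((3*J)*2 + 3) = (-5*J)*(6*J + 3) = (-5*J)*(3 + 6*J) = -5*J*(3 + 6*J))
√(43714 + W(j(4))) = √(43714 - 15*4*(1 + 2*4)) = √(43714 - 15*4*(1 + 8)) = √(43714 - 15*4*9) = √(43714 - 540) = √43174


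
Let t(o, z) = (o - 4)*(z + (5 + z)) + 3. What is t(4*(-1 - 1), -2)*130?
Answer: -1170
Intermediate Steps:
t(o, z) = 3 + (-4 + o)*(5 + 2*z) (t(o, z) = (-4 + o)*(5 + 2*z) + 3 = 3 + (-4 + o)*(5 + 2*z))
t(4*(-1 - 1), -2)*130 = (-17 - 8*(-2) + 5*(4*(-1 - 1)) + 2*(4*(-1 - 1))*(-2))*130 = (-17 + 16 + 5*(4*(-2)) + 2*(4*(-2))*(-2))*130 = (-17 + 16 + 5*(-8) + 2*(-8)*(-2))*130 = (-17 + 16 - 40 + 32)*130 = -9*130 = -1170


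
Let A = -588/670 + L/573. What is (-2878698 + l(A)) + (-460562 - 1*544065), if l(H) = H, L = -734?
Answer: -745424064727/191955 ≈ -3.8833e+6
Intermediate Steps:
A = -414352/191955 (A = -588/670 - 734/573 = -588*1/670 - 734*1/573 = -294/335 - 734/573 = -414352/191955 ≈ -2.1586)
(-2878698 + l(A)) + (-460562 - 1*544065) = (-2878698 - 414352/191955) + (-460562 - 1*544065) = -552580888942/191955 + (-460562 - 544065) = -552580888942/191955 - 1004627 = -745424064727/191955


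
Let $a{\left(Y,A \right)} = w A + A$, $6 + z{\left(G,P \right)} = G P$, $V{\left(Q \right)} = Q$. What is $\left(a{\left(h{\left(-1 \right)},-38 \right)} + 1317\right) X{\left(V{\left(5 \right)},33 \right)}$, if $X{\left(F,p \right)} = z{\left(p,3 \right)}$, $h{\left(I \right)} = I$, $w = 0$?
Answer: $118947$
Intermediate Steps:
$z{\left(G,P \right)} = -6 + G P$
$a{\left(Y,A \right)} = A$ ($a{\left(Y,A \right)} = 0 A + A = 0 + A = A$)
$X{\left(F,p \right)} = -6 + 3 p$ ($X{\left(F,p \right)} = -6 + p 3 = -6 + 3 p$)
$\left(a{\left(h{\left(-1 \right)},-38 \right)} + 1317\right) X{\left(V{\left(5 \right)},33 \right)} = \left(-38 + 1317\right) \left(-6 + 3 \cdot 33\right) = 1279 \left(-6 + 99\right) = 1279 \cdot 93 = 118947$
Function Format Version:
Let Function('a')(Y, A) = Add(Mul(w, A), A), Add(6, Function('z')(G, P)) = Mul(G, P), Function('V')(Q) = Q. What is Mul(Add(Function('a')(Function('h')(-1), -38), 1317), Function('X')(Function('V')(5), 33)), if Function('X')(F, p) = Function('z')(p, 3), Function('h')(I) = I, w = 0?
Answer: 118947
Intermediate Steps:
Function('z')(G, P) = Add(-6, Mul(G, P))
Function('a')(Y, A) = A (Function('a')(Y, A) = Add(Mul(0, A), A) = Add(0, A) = A)
Function('X')(F, p) = Add(-6, Mul(3, p)) (Function('X')(F, p) = Add(-6, Mul(p, 3)) = Add(-6, Mul(3, p)))
Mul(Add(Function('a')(Function('h')(-1), -38), 1317), Function('X')(Function('V')(5), 33)) = Mul(Add(-38, 1317), Add(-6, Mul(3, 33))) = Mul(1279, Add(-6, 99)) = Mul(1279, 93) = 118947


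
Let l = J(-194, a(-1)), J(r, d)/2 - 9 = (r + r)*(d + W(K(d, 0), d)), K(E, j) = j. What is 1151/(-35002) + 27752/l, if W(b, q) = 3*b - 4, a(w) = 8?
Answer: -487463745/54008086 ≈ -9.0258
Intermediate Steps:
W(b, q) = -4 + 3*b
J(r, d) = 18 + 4*r*(-4 + d) (J(r, d) = 18 + 2*((r + r)*(d + (-4 + 3*0))) = 18 + 2*((2*r)*(d + (-4 + 0))) = 18 + 2*((2*r)*(d - 4)) = 18 + 2*((2*r)*(-4 + d)) = 18 + 2*(2*r*(-4 + d)) = 18 + 4*r*(-4 + d))
l = -3086 (l = 18 - 16*(-194) + 4*8*(-194) = 18 + 3104 - 6208 = -3086)
1151/(-35002) + 27752/l = 1151/(-35002) + 27752/(-3086) = 1151*(-1/35002) + 27752*(-1/3086) = -1151/35002 - 13876/1543 = -487463745/54008086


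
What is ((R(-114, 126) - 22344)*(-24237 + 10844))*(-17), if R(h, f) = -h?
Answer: -5061348630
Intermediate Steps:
((R(-114, 126) - 22344)*(-24237 + 10844))*(-17) = ((-1*(-114) - 22344)*(-24237 + 10844))*(-17) = ((114 - 22344)*(-13393))*(-17) = -22230*(-13393)*(-17) = 297726390*(-17) = -5061348630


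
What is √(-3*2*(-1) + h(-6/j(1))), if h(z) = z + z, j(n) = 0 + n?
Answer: I*√6 ≈ 2.4495*I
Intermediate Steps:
j(n) = n
h(z) = 2*z
√(-3*2*(-1) + h(-6/j(1))) = √(-3*2*(-1) + 2*(-6/1)) = √(-6*(-1) + 2*(-6*1)) = √(6 + 2*(-6)) = √(6 - 12) = √(-6) = I*√6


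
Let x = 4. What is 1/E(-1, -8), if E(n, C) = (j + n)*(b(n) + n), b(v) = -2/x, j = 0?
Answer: ⅔ ≈ 0.66667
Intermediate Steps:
b(v) = -½ (b(v) = -2/4 = -2*¼ = -½)
E(n, C) = n*(-½ + n) (E(n, C) = (0 + n)*(-½ + n) = n*(-½ + n))
1/E(-1, -8) = 1/(-(-½ - 1)) = 1/(-1*(-3/2)) = 1/(3/2) = ⅔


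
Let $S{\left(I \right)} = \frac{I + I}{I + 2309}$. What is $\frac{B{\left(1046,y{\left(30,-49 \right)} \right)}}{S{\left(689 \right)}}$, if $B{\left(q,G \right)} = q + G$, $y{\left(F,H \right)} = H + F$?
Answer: $\frac{118421}{53} \approx 2234.4$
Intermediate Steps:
$y{\left(F,H \right)} = F + H$
$S{\left(I \right)} = \frac{2 I}{2309 + I}$
$B{\left(q,G \right)} = G + q$
$\frac{B{\left(1046,y{\left(30,-49 \right)} \right)}}{S{\left(689 \right)}} = \frac{\left(30 - 49\right) + 1046}{2 \cdot 689 \frac{1}{2309 + 689}} = \frac{-19 + 1046}{2 \cdot 689 \cdot \frac{1}{2998}} = \frac{1027}{2 \cdot 689 \cdot \frac{1}{2998}} = \frac{1027}{\frac{689}{1499}} = 1027 \cdot \frac{1499}{689} = \frac{118421}{53}$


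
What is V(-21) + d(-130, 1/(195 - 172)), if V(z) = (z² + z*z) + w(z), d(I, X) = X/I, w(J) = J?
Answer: 2574389/2990 ≈ 861.00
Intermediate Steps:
V(z) = z + 2*z² (V(z) = (z² + z*z) + z = (z² + z²) + z = 2*z² + z = z + 2*z²)
V(-21) + d(-130, 1/(195 - 172)) = -21*(1 + 2*(-21)) + 1/((195 - 172)*(-130)) = -21*(1 - 42) - 1/130/23 = -21*(-41) + (1/23)*(-1/130) = 861 - 1/2990 = 2574389/2990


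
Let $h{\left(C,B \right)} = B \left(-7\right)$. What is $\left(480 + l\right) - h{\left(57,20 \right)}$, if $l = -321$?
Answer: $299$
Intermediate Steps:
$h{\left(C,B \right)} = - 7 B$
$\left(480 + l\right) - h{\left(57,20 \right)} = \left(480 - 321\right) - \left(-7\right) 20 = 159 - -140 = 159 + 140 = 299$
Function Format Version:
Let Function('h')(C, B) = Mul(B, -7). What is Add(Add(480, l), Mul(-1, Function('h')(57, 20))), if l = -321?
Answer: 299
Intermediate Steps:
Function('h')(C, B) = Mul(-7, B)
Add(Add(480, l), Mul(-1, Function('h')(57, 20))) = Add(Add(480, -321), Mul(-1, Mul(-7, 20))) = Add(159, Mul(-1, -140)) = Add(159, 140) = 299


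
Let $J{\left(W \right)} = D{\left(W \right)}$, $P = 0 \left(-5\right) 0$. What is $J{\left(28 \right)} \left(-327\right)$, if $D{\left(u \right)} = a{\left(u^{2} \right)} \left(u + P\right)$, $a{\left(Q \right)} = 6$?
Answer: $-54936$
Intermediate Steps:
$P = 0$ ($P = 0 \cdot 0 = 0$)
$D{\left(u \right)} = 6 u$ ($D{\left(u \right)} = 6 \left(u + 0\right) = 6 u$)
$J{\left(W \right)} = 6 W$
$J{\left(28 \right)} \left(-327\right) = 6 \cdot 28 \left(-327\right) = 168 \left(-327\right) = -54936$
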